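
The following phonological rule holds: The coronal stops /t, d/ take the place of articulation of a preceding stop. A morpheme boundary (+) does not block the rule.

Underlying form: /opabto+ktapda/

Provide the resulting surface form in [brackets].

/t/ after /b/ (labial) → [p]
/t/ after /k/ (velar) → [k]
/d/ after /p/ (labial) → [b]

[opabpo+kkapba]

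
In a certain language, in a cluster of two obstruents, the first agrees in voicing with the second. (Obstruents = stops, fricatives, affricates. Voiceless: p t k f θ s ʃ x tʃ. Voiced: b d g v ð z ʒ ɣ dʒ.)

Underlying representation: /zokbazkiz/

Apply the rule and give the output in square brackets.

[zogbaskiz]

/k/ before /b/ (voiced) → [g]
/z/ before /k/ (voiceless) → [s]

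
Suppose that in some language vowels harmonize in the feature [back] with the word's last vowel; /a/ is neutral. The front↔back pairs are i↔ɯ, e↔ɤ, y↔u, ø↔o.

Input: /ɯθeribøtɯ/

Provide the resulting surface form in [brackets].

/e/ harmonizes with /ɯ/ ([+back]) → [ɤ]
/i/ harmonizes with /ɯ/ ([+back]) → [ɯ]
/ø/ harmonizes with /ɯ/ ([+back]) → [o]

[ɯθɤrɯbotɯ]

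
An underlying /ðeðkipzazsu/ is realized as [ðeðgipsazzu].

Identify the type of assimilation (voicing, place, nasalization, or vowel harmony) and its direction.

voicing assimilation, progressive

/k/→[g] /z/→[s] /s/→[z].
Each target copies a feature from the preceding segment, so the direction is progressive.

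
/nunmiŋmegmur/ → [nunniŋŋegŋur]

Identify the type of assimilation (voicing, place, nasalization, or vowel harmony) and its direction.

/m/→[n] /m/→[ŋ] /m/→[ŋ].
Each target copies a feature from the preceding segment, so the direction is progressive.

place assimilation, progressive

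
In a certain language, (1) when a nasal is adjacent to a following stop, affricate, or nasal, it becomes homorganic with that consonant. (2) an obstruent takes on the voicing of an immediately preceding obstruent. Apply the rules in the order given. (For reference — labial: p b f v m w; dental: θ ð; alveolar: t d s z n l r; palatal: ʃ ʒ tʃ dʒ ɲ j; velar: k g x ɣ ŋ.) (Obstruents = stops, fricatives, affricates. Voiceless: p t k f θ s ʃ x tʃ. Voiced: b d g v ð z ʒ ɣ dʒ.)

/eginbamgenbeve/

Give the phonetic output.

[egimbaŋgembeve]

Rule 1: /n/ before /b/ (labial) → [m]
Rule 1: /m/ before /g/ (velar) → [ŋ]
Rule 1: /n/ before /b/ (labial) → [m]
After rule 1: egimbaŋgembeve
Rule 2: no segment meets the rule's conditions; no change.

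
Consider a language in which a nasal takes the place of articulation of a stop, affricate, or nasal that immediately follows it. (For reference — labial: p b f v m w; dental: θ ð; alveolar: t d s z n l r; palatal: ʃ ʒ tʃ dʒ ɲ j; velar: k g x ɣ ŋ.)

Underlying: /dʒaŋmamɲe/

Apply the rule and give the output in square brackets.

/ŋ/ before /m/ (labial) → [m]
/m/ before /ɲ/ (palatal) → [ɲ]

[dʒammaɲɲe]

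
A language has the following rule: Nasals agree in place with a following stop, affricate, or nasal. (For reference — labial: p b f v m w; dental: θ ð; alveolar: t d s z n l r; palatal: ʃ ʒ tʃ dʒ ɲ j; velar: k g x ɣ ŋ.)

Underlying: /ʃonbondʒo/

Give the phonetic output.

[ʃomboɲdʒo]

/n/ before /b/ (labial) → [m]
/n/ before /dʒ/ (palatal) → [ɲ]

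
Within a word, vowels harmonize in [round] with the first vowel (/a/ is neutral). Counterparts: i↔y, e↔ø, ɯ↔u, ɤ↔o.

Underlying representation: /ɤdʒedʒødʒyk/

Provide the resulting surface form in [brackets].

[ɤdʒedʒedʒik]

/ø/ harmonizes with /ɤ/ ([-round]) → [e]
/y/ harmonizes with /ɤ/ ([-round]) → [i]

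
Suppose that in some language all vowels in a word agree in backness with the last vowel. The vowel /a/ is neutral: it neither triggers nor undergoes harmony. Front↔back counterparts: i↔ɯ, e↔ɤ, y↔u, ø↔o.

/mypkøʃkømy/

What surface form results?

[mypkøʃkømy]

no segment meets the rule's conditions; no change.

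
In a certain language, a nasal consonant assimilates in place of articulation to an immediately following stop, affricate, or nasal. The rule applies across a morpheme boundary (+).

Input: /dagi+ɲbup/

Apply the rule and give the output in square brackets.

/ɲ/ before /b/ (labial) → [m]

[dagi+mbup]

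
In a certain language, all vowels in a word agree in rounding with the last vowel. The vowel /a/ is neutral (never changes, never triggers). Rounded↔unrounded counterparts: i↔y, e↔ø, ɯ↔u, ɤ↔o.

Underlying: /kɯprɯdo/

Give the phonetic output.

/ɯ/ harmonizes with /o/ ([+round]) → [u]
/ɯ/ harmonizes with /o/ ([+round]) → [u]

[kuprudo]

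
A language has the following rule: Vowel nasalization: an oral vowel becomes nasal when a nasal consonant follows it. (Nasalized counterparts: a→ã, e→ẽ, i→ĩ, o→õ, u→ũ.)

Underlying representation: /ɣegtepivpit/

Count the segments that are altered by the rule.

No segment meets the rule's conditions.

0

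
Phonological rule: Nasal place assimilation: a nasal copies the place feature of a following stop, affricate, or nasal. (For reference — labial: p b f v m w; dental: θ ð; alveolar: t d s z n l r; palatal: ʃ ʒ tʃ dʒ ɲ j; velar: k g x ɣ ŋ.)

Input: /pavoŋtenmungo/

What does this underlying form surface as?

[pavontemmuŋgo]

/ŋ/ before /t/ (alveolar) → [n]
/n/ before /m/ (labial) → [m]
/n/ before /g/ (velar) → [ŋ]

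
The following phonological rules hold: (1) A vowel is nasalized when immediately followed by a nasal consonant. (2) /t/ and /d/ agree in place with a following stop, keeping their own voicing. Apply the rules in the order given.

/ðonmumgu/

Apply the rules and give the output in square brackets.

[ðõnmũmgu]

Rule 1: /o/ before nasal /n/ → [õ]
Rule 1: /u/ before nasal /m/ → [ũ]
After rule 1: ðõnmũmgu
Rule 2: no segment meets the rule's conditions; no change.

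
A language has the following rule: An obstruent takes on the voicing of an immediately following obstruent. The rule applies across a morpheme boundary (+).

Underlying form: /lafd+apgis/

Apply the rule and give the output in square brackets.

[lavd+abgis]

/f/ before /d/ (voiced) → [v]
/p/ before /g/ (voiced) → [b]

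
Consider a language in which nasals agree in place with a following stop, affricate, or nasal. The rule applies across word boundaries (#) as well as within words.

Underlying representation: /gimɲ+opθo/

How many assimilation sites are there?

/m/ before /ɲ/ (palatal) → [ɲ]
1 segment changes.

1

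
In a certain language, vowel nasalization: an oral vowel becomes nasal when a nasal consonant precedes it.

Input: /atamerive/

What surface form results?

[atamẽrive]

/e/ after nasal /m/ → [ẽ]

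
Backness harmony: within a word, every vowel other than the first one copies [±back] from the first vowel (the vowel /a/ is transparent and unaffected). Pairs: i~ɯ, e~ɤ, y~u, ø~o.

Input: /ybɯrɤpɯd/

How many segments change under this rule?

3

/ɯ/ harmonizes with /y/ ([-back]) → [i]
/ɤ/ harmonizes with /y/ ([-back]) → [e]
/ɯ/ harmonizes with /y/ ([-back]) → [i]
3 segments change.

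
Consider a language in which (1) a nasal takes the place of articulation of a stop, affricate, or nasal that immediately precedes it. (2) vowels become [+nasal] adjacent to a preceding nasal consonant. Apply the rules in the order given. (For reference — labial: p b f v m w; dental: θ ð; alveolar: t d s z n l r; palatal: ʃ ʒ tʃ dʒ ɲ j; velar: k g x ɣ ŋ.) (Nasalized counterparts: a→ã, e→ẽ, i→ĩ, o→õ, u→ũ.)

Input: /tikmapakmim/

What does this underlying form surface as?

[tikŋãpakŋĩm]

Rule 1: /m/ after /k/ (velar) → [ŋ]
Rule 1: /m/ after /k/ (velar) → [ŋ]
After rule 1: tikŋapakŋim
Rule 2: /a/ after nasal /ŋ/ → [ã]
Rule 2: /i/ after nasal /ŋ/ → [ĩ]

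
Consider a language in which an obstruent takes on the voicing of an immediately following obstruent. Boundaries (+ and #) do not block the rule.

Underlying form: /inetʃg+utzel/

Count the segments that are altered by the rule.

/tʃ/ before /g/ (voiced) → [dʒ]
/t/ before /z/ (voiced) → [d]
2 segments change.

2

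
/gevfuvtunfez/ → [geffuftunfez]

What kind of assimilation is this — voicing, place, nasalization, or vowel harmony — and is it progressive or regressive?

/v/→[f] /v/→[f].
Each target copies a feature from the following segment, so the direction is regressive.

voicing assimilation, regressive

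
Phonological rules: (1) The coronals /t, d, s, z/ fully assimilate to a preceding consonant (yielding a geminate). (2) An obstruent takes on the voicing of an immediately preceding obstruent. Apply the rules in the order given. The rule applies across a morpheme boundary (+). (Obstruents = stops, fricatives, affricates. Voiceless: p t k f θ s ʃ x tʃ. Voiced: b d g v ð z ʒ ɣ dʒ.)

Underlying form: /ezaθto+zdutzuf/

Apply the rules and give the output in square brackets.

[ezaθθo+zzuttuf]

Rule 1: /t/ after /θ/ → [θ] (total assimilation)
Rule 1: /d/ after /z/ → [z] (total assimilation)
Rule 1: /z/ after /t/ → [t] (total assimilation)
After rule 1: ezaθθo+zzuttuf
Rule 2: no segment meets the rule's conditions; no change.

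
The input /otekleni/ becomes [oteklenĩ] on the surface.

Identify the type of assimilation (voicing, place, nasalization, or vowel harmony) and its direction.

nasalization, progressive

/i/→[ĩ].
Each target copies a feature from the preceding segment, so the direction is progressive.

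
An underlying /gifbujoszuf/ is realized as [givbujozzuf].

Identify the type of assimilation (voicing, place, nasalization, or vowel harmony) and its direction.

voicing assimilation, regressive

/f/→[v] /s/→[z].
Each target copies a feature from the following segment, so the direction is regressive.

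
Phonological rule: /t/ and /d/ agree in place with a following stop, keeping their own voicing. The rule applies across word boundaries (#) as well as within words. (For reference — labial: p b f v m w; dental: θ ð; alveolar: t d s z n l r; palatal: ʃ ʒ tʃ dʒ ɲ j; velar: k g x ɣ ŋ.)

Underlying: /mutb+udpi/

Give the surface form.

[mupb+ubpi]

/t/ before /b/ (labial) → [p]
/d/ before /p/ (labial) → [b]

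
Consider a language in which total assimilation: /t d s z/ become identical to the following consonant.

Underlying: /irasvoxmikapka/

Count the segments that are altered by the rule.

1

/s/ before /v/ → [v] (total assimilation)
1 segment changes.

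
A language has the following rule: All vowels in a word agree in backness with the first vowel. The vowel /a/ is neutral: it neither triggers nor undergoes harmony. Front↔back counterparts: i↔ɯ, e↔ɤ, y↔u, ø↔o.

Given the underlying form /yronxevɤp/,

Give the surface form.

/o/ harmonizes with /y/ ([-back]) → [ø]
/ɤ/ harmonizes with /y/ ([-back]) → [e]

[yrønxevep]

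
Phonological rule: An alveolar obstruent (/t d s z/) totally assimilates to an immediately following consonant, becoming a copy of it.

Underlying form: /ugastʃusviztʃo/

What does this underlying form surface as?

/s/ before /tʃ/ → [tʃ] (total assimilation)
/s/ before /v/ → [v] (total assimilation)
/z/ before /tʃ/ → [tʃ] (total assimilation)

[ugatʃtʃuvvitʃtʃo]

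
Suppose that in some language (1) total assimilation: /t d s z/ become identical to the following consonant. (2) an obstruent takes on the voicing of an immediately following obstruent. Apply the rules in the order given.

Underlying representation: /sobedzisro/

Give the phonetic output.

[sobezzirro]

Rule 1: /d/ before /z/ → [z] (total assimilation)
Rule 1: /s/ before /r/ → [r] (total assimilation)
After rule 1: sobezzirro
Rule 2: no segment meets the rule's conditions; no change.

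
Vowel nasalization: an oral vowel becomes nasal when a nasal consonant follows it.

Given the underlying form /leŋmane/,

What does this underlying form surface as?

[lẽŋmãne]

/e/ before nasal /ŋ/ → [ẽ]
/a/ before nasal /n/ → [ã]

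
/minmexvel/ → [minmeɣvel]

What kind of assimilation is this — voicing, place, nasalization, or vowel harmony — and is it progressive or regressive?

voicing assimilation, regressive

/x/→[ɣ].
Each target copies a feature from the following segment, so the direction is regressive.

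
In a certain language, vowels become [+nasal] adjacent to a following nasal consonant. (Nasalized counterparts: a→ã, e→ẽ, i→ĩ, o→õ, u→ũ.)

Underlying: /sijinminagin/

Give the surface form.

/i/ before nasal /n/ → [ĩ]
/i/ before nasal /n/ → [ĩ]
/i/ before nasal /n/ → [ĩ]

[sijĩnmĩnagĩn]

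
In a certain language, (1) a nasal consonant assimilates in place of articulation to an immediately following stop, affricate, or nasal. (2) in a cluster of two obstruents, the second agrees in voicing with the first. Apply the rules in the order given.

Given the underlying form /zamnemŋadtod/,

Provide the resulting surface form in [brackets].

[zanneŋŋaddod]

Rule 1: /m/ before /n/ (alveolar) → [n]
Rule 1: /m/ before /ŋ/ (velar) → [ŋ]
After rule 1: zanneŋŋadtod
Rule 2: /t/ after /d/ (voiced) → [d]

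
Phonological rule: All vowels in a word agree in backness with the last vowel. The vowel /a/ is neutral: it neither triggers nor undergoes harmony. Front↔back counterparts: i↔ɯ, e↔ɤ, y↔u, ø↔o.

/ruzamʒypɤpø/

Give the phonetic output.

/u/ harmonizes with /ø/ ([-back]) → [y]
/ɤ/ harmonizes with /ø/ ([-back]) → [e]

[ryzamʒypepø]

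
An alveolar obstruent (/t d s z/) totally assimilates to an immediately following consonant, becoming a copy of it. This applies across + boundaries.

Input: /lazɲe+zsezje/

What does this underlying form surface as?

[laɲɲe+ssejje]

/z/ before /ɲ/ → [ɲ] (total assimilation)
/z/ before /s/ → [s] (total assimilation)
/z/ before /j/ → [j] (total assimilation)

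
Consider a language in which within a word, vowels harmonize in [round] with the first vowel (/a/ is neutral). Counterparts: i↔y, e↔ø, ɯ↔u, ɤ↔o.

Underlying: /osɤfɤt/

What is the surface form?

[osofot]

/ɤ/ harmonizes with /o/ ([+round]) → [o]
/ɤ/ harmonizes with /o/ ([+round]) → [o]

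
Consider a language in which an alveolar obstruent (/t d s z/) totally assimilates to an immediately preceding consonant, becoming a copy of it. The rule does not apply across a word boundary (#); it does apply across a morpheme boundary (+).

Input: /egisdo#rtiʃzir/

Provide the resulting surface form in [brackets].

[egisso#rriʃʃir]

/d/ after /s/ → [s] (total assimilation)
/t/ after /r/ → [r] (total assimilation)
/z/ after /ʃ/ → [ʃ] (total assimilation)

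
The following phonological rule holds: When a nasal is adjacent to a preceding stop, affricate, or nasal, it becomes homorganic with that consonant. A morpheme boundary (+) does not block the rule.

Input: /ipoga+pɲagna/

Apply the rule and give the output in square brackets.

/ɲ/ after /p/ (labial) → [m]
/n/ after /g/ (velar) → [ŋ]

[ipoga+pmagŋa]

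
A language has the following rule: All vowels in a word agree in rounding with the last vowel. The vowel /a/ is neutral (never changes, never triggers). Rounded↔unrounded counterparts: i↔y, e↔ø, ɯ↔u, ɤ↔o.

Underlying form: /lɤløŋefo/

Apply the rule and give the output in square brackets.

[loløŋøfo]

/ɤ/ harmonizes with /o/ ([+round]) → [o]
/e/ harmonizes with /o/ ([+round]) → [ø]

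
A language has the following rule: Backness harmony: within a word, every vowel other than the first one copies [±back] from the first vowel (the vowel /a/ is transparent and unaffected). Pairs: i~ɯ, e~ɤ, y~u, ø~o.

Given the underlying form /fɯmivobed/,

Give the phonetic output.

[fɯmɯvobɤd]

/i/ harmonizes with /ɯ/ ([+back]) → [ɯ]
/e/ harmonizes with /ɯ/ ([+back]) → [ɤ]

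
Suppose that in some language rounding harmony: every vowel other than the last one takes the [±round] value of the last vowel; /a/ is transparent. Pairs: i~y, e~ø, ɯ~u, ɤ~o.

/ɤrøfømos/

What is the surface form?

[orøfømos]

/ɤ/ harmonizes with /o/ ([+round]) → [o]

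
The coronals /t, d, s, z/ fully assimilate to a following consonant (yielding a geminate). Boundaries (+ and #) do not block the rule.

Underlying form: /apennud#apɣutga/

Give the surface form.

/t/ before /g/ → [g] (total assimilation)

[apennud#apɣugga]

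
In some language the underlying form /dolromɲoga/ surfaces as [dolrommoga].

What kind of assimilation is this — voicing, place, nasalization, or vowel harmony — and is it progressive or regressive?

place assimilation, progressive

/ɲ/→[m].
Each target copies a feature from the preceding segment, so the direction is progressive.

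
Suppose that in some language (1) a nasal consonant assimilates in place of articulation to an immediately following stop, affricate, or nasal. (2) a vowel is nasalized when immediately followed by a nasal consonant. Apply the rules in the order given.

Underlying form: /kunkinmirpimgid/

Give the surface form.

[kũŋkĩmmirpĩŋgid]

Rule 1: /n/ before /k/ (velar) → [ŋ]
Rule 1: /n/ before /m/ (labial) → [m]
Rule 1: /m/ before /g/ (velar) → [ŋ]
After rule 1: kuŋkimmirpiŋgid
Rule 2: /u/ before nasal /ŋ/ → [ũ]
Rule 2: /i/ before nasal /m/ → [ĩ]
Rule 2: /i/ before nasal /ŋ/ → [ĩ]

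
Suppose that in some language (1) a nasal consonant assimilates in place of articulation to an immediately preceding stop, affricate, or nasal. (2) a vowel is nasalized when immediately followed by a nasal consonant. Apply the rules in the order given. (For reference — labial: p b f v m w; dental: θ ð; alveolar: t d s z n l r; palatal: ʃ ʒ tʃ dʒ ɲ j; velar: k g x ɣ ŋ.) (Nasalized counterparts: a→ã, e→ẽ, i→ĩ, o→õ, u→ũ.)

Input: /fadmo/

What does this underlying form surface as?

Rule 1: /m/ after /d/ (alveolar) → [n]
After rule 1: fadno
Rule 2: no segment meets the rule's conditions; no change.

[fadno]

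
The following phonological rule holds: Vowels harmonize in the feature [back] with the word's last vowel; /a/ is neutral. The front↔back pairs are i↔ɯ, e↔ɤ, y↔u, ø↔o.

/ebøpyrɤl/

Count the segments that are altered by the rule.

3

/e/ harmonizes with /ɤ/ ([+back]) → [ɤ]
/ø/ harmonizes with /ɤ/ ([+back]) → [o]
/y/ harmonizes with /ɤ/ ([+back]) → [u]
3 segments change.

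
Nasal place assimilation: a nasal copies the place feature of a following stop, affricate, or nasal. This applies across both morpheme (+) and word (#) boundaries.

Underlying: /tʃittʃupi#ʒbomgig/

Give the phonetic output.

[tʃittʃupi#ʒboŋgig]

/m/ before /g/ (velar) → [ŋ]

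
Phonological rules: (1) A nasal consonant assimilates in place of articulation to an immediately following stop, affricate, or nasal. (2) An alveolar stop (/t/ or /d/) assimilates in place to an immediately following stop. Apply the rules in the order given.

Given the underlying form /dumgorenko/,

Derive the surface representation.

Rule 1: /m/ before /g/ (velar) → [ŋ]
Rule 1: /n/ before /k/ (velar) → [ŋ]
After rule 1: duŋgoreŋko
Rule 2: no segment meets the rule's conditions; no change.

[duŋgoreŋko]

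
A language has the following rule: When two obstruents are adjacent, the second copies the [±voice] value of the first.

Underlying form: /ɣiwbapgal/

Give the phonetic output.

[ɣiwbapkal]

/g/ after /p/ (voiceless) → [k]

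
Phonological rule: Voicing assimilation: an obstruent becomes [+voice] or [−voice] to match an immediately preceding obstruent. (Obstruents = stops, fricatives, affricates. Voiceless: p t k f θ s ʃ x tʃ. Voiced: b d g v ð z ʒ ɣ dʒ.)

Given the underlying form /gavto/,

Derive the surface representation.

[gavdo]

/t/ after /v/ (voiced) → [d]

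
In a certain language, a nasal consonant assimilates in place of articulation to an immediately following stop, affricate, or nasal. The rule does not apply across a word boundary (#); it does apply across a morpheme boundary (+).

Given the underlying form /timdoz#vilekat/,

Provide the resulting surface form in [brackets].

/m/ before /d/ (alveolar) → [n]

[tindoz#vilekat]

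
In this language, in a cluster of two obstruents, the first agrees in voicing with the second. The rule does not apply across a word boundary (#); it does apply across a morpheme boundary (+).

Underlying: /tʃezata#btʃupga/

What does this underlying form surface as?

[tʃezata#ptʃubga]

/b/ before /tʃ/ (voiceless) → [p]
/p/ before /g/ (voiced) → [b]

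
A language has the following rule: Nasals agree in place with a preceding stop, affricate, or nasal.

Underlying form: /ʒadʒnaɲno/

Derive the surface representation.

/n/ after /dʒ/ (palatal) → [ɲ]
/n/ after /ɲ/ (palatal) → [ɲ]

[ʒadʒɲaɲɲo]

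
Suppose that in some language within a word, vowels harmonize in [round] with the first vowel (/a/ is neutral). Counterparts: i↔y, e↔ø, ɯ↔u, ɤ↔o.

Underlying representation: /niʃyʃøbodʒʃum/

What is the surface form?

/y/ harmonizes with /i/ ([-round]) → [i]
/ø/ harmonizes with /i/ ([-round]) → [e]
/o/ harmonizes with /i/ ([-round]) → [ɤ]
/u/ harmonizes with /i/ ([-round]) → [ɯ]

[niʃiʃebɤdʒʃɯm]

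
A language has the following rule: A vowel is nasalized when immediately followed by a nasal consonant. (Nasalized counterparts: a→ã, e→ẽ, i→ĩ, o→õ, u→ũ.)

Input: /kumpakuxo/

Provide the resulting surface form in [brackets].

/u/ before nasal /m/ → [ũ]

[kũmpakuxo]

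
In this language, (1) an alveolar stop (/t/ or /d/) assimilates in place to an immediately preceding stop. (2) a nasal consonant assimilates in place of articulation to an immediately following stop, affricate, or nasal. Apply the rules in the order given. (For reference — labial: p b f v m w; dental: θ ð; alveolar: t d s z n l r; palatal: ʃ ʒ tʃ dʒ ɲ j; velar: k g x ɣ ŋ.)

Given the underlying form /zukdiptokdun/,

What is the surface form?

[zukgippokgun]

Rule 1: /d/ after /k/ (velar) → [g]
Rule 1: /t/ after /p/ (labial) → [p]
Rule 1: /d/ after /k/ (velar) → [g]
After rule 1: zukgippokgun
Rule 2: no segment meets the rule's conditions; no change.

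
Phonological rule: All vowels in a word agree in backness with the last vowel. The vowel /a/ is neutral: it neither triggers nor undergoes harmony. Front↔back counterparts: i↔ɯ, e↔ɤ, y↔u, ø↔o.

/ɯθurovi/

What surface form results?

[iθyrøvi]

/ɯ/ harmonizes with /i/ ([-back]) → [i]
/u/ harmonizes with /i/ ([-back]) → [y]
/o/ harmonizes with /i/ ([-back]) → [ø]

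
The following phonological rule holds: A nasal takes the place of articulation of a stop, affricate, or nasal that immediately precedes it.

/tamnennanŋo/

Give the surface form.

[tammennanno]

/n/ after /m/ (labial) → [m]
/ŋ/ after /n/ (alveolar) → [n]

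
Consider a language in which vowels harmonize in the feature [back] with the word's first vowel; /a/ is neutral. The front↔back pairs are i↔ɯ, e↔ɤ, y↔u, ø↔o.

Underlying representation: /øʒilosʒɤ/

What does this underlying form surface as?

[øʒiløsʒe]

/o/ harmonizes with /ø/ ([-back]) → [ø]
/ɤ/ harmonizes with /ø/ ([-back]) → [e]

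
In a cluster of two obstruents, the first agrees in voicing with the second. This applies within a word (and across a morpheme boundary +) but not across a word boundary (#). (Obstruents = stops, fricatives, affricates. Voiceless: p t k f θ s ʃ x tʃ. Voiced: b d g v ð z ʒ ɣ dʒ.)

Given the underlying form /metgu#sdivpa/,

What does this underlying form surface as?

/t/ before /g/ (voiced) → [d]
/s/ before /d/ (voiced) → [z]
/v/ before /p/ (voiceless) → [f]

[medgu#zdifpa]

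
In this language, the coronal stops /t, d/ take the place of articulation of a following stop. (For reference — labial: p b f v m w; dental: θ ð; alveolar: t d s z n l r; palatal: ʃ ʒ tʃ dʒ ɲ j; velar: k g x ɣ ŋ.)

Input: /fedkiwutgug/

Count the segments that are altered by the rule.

2

/d/ before /k/ (velar) → [g]
/t/ before /g/ (velar) → [k]
2 segments change.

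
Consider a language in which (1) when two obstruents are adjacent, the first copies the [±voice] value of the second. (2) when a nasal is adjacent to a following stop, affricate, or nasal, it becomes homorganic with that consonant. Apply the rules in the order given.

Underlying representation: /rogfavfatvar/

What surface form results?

Rule 1: /g/ before /f/ (voiceless) → [k]
Rule 1: /v/ before /f/ (voiceless) → [f]
Rule 1: /t/ before /v/ (voiced) → [d]
After rule 1: rokfaffadvar
Rule 2: no segment meets the rule's conditions; no change.

[rokfaffadvar]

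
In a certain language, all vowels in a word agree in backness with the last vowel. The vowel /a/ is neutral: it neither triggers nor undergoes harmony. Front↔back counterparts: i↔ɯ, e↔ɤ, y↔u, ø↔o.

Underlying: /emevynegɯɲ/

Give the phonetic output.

[ɤmɤvunɤgɯɲ]

/e/ harmonizes with /ɯ/ ([+back]) → [ɤ]
/e/ harmonizes with /ɯ/ ([+back]) → [ɤ]
/y/ harmonizes with /ɯ/ ([+back]) → [u]
/e/ harmonizes with /ɯ/ ([+back]) → [ɤ]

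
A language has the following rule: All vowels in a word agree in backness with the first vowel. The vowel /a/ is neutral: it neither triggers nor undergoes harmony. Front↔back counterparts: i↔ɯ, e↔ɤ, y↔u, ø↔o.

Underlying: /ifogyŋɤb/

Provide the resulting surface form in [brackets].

/o/ harmonizes with /i/ ([-back]) → [ø]
/ɤ/ harmonizes with /i/ ([-back]) → [e]

[iføgyŋeb]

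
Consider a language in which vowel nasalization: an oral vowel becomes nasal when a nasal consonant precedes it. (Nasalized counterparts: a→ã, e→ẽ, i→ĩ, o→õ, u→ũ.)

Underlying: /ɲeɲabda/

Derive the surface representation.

/e/ after nasal /ɲ/ → [ẽ]
/a/ after nasal /ɲ/ → [ã]

[ɲẽɲãbda]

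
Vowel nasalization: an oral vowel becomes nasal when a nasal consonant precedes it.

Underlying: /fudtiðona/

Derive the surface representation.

/a/ after nasal /n/ → [ã]

[fudtiðonã]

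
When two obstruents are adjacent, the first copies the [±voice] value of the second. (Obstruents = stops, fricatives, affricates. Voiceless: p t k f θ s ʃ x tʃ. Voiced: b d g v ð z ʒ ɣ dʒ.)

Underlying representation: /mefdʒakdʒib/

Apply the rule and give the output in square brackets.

[mevdʒagdʒib]

/f/ before /dʒ/ (voiced) → [v]
/k/ before /dʒ/ (voiced) → [g]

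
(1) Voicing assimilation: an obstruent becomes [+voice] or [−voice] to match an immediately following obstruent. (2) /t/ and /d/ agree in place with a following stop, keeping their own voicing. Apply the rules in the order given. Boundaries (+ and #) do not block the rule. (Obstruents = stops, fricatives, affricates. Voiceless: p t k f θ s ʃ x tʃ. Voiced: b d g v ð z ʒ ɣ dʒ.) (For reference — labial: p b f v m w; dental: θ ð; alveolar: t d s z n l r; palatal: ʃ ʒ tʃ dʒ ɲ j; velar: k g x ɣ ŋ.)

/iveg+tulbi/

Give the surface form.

Rule 1: /g/ before /t/ (voiceless) → [k]
After rule 1: ivek+tulbi
Rule 2: no segment meets the rule's conditions; no change.

[ivek+tulbi]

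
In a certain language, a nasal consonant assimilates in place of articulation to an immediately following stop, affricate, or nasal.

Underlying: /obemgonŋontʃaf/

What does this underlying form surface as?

[obeŋgoŋŋoɲtʃaf]

/m/ before /g/ (velar) → [ŋ]
/n/ before /ŋ/ (velar) → [ŋ]
/n/ before /tʃ/ (palatal) → [ɲ]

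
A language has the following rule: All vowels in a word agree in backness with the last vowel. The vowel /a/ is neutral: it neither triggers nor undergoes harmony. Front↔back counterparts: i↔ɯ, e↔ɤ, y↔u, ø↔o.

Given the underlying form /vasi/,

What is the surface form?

[vasi]

no segment meets the rule's conditions; no change.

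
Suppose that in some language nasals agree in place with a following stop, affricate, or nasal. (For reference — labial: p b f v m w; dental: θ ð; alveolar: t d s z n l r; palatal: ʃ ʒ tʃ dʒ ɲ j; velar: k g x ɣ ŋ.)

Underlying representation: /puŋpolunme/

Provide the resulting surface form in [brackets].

[pumpolumme]

/ŋ/ before /p/ (labial) → [m]
/n/ before /m/ (labial) → [m]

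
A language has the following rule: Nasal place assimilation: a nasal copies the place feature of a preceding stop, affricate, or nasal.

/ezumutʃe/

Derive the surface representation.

[ezumutʃe]

no segment meets the rule's conditions; no change.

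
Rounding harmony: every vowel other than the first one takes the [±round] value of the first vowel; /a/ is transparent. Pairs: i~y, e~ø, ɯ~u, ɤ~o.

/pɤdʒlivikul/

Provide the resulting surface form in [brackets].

/u/ harmonizes with /ɤ/ ([-round]) → [ɯ]

[pɤdʒlivikɯl]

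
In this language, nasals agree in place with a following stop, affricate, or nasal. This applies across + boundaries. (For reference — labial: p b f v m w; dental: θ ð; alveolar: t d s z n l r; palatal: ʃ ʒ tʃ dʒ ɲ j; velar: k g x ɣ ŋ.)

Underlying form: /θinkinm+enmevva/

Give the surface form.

/n/ before /k/ (velar) → [ŋ]
/n/ before /m/ (labial) → [m]
/n/ before /m/ (labial) → [m]

[θiŋkimm+emmevva]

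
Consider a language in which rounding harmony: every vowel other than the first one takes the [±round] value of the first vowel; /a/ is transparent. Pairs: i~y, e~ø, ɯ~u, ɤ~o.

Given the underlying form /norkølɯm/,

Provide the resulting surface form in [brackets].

/ɯ/ harmonizes with /o/ ([+round]) → [u]

[norkølum]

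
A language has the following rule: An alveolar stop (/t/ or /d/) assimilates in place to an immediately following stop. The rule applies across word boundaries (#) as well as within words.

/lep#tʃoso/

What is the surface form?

[lep#tʃoso]

no segment meets the rule's conditions; no change.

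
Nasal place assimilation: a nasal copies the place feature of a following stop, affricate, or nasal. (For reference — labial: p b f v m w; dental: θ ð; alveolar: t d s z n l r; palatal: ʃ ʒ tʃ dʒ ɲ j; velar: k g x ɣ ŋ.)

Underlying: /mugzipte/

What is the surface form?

no segment meets the rule's conditions; no change.

[mugzipte]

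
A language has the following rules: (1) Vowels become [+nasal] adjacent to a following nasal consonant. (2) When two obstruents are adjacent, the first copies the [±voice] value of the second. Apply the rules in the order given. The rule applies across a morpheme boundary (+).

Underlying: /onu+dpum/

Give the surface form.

[õnu+tpũm]

Rule 1: /o/ before nasal /n/ → [õ]
Rule 1: /u/ before nasal /m/ → [ũ]
After rule 1: õnu+dpũm
Rule 2: /d/ before /p/ (voiceless) → [t]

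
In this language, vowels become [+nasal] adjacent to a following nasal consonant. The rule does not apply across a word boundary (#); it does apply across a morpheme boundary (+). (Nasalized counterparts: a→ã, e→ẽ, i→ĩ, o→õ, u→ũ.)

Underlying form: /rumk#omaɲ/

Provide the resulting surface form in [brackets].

[rũmk#õmãɲ]

/u/ before nasal /m/ → [ũ]
/o/ before nasal /m/ → [õ]
/a/ before nasal /ɲ/ → [ã]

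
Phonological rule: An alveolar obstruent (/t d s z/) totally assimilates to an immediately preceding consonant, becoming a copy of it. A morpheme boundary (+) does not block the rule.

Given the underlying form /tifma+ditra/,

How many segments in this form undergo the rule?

No segment meets the rule's conditions.

0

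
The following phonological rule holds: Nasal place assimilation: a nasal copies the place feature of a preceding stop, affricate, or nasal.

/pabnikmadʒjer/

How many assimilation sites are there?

2

/n/ after /b/ (labial) → [m]
/m/ after /k/ (velar) → [ŋ]
2 segments change.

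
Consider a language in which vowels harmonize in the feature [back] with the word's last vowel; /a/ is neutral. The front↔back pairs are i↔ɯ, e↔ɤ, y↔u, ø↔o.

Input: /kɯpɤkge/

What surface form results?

/ɯ/ harmonizes with /e/ ([-back]) → [i]
/ɤ/ harmonizes with /e/ ([-back]) → [e]

[kipekge]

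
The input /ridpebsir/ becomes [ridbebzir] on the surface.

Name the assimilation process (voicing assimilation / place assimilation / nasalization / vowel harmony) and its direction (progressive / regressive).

/p/→[b] /s/→[z].
Each target copies a feature from the preceding segment, so the direction is progressive.

voicing assimilation, progressive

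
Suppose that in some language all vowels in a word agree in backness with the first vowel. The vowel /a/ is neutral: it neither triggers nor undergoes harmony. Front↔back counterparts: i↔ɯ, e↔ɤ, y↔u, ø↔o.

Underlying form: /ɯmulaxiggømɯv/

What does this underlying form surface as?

[ɯmulaxɯggomɯv]

/i/ harmonizes with /ɯ/ ([+back]) → [ɯ]
/ø/ harmonizes with /ɯ/ ([+back]) → [o]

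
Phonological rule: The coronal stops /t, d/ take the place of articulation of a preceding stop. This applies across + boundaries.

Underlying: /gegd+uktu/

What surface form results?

/d/ after /g/ (velar) → [g]
/t/ after /k/ (velar) → [k]

[gegg+ukku]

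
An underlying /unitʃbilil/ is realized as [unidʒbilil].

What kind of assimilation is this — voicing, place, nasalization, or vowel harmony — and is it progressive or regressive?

/tʃ/→[dʒ].
Each target copies a feature from the following segment, so the direction is regressive.

voicing assimilation, regressive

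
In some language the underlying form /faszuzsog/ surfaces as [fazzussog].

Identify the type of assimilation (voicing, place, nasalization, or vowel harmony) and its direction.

/s/→[z] /z/→[s].
Each target copies a feature from the following segment, so the direction is regressive.

voicing assimilation, regressive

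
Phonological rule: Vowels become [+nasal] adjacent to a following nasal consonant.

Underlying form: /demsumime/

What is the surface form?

[dẽmsũmĩme]

/e/ before nasal /m/ → [ẽ]
/u/ before nasal /m/ → [ũ]
/i/ before nasal /m/ → [ĩ]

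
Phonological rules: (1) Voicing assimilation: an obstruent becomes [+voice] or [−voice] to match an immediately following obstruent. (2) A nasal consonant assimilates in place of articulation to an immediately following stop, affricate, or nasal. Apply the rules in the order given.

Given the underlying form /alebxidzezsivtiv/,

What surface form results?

[alepxidzessiftiv]

Rule 1: /b/ before /x/ (voiceless) → [p]
Rule 1: /z/ before /s/ (voiceless) → [s]
Rule 1: /v/ before /t/ (voiceless) → [f]
After rule 1: alepxidzessiftiv
Rule 2: no segment meets the rule's conditions; no change.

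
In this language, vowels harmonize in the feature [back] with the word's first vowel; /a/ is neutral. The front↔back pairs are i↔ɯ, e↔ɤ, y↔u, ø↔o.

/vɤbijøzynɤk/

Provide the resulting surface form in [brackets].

/i/ harmonizes with /ɤ/ ([+back]) → [ɯ]
/ø/ harmonizes with /ɤ/ ([+back]) → [o]
/y/ harmonizes with /ɤ/ ([+back]) → [u]

[vɤbɯjozunɤk]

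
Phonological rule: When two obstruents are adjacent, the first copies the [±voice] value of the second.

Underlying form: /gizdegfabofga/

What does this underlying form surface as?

[gizdekfabovga]

/g/ before /f/ (voiceless) → [k]
/f/ before /g/ (voiced) → [v]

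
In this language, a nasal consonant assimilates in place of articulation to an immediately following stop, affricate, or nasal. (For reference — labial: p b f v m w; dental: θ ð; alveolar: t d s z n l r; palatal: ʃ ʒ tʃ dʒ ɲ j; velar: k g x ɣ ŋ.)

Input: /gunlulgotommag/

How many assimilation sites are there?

0

No segment meets the rule's conditions.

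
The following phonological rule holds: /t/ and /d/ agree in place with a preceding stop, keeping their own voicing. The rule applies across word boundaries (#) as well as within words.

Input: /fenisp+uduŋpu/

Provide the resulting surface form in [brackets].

[fenisp+uduŋpu]

no segment meets the rule's conditions; no change.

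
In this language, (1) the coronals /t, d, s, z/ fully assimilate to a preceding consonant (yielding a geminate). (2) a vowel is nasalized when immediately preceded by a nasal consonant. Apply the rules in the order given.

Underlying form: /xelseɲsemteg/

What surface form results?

Rule 1: /s/ after /l/ → [l] (total assimilation)
Rule 1: /s/ after /ɲ/ → [ɲ] (total assimilation)
Rule 1: /t/ after /m/ → [m] (total assimilation)
After rule 1: xelleɲɲemmeg
Rule 2: /e/ after nasal /ɲ/ → [ẽ]
Rule 2: /e/ after nasal /m/ → [ẽ]

[xelleɲɲẽmmẽg]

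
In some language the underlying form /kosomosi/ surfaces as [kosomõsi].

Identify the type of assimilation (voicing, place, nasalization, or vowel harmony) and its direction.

nasalization, progressive

/o/→[õ].
Each target copies a feature from the preceding segment, so the direction is progressive.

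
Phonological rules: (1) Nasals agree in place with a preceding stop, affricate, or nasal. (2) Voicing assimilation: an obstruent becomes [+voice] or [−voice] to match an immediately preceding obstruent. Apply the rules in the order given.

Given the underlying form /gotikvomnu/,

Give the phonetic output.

[gotikfommu]

Rule 1: /n/ after /m/ (labial) → [m]
After rule 1: gotikvommu
Rule 2: /v/ after /k/ (voiceless) → [f]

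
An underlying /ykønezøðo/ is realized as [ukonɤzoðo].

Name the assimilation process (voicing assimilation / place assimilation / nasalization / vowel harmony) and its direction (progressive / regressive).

/y/→[u] /ø/→[o] /e/→[ɤ] /ø/→[o].
Vowels agree with the last vowel, so the harmony is regressive.

vowel harmony, regressive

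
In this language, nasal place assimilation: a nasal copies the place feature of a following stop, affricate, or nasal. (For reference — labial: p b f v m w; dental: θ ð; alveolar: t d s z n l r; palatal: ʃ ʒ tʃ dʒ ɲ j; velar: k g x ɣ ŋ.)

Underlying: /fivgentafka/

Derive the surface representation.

no segment meets the rule's conditions; no change.

[fivgentafka]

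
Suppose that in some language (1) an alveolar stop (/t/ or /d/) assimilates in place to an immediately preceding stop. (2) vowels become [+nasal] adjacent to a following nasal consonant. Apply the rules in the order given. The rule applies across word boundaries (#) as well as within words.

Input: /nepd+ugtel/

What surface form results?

Rule 1: /d/ after /p/ (labial) → [b]
Rule 1: /t/ after /g/ (velar) → [k]
After rule 1: nepb+ugkel
Rule 2: no segment meets the rule's conditions; no change.

[nepb+ugkel]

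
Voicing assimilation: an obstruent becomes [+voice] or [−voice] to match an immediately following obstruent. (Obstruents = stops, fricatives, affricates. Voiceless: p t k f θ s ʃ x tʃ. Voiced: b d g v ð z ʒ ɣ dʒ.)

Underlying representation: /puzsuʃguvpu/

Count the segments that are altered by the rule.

3

/z/ before /s/ (voiceless) → [s]
/ʃ/ before /g/ (voiced) → [ʒ]
/v/ before /p/ (voiceless) → [f]
3 segments change.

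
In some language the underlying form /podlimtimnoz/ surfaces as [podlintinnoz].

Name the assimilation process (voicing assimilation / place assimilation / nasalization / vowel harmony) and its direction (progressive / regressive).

/m/→[n] /m/→[n].
Each target copies a feature from the following segment, so the direction is regressive.

place assimilation, regressive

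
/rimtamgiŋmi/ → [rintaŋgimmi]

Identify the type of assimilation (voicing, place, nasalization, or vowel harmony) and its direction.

/m/→[n] /m/→[ŋ] /ŋ/→[m].
Each target copies a feature from the following segment, so the direction is regressive.

place assimilation, regressive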